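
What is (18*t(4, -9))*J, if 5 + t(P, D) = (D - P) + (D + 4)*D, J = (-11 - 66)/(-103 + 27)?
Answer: 18711/38 ≈ 492.39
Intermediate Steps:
J = 77/76 (J = -77/(-76) = -77*(-1/76) = 77/76 ≈ 1.0132)
t(P, D) = -5 + D - P + D*(4 + D) (t(P, D) = -5 + ((D - P) + (D + 4)*D) = -5 + ((D - P) + (4 + D)*D) = -5 + ((D - P) + D*(4 + D)) = -5 + (D - P + D*(4 + D)) = -5 + D - P + D*(4 + D))
(18*t(4, -9))*J = (18*(-5 + (-9)² - 1*4 + 5*(-9)))*(77/76) = (18*(-5 + 81 - 4 - 45))*(77/76) = (18*27)*(77/76) = 486*(77/76) = 18711/38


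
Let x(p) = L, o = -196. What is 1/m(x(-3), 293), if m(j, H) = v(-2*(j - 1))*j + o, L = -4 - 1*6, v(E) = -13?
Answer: -1/66 ≈ -0.015152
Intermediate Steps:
L = -10 (L = -4 - 6 = -10)
x(p) = -10
m(j, H) = -196 - 13*j (m(j, H) = -13*j - 196 = -196 - 13*j)
1/m(x(-3), 293) = 1/(-196 - 13*(-10)) = 1/(-196 + 130) = 1/(-66) = -1/66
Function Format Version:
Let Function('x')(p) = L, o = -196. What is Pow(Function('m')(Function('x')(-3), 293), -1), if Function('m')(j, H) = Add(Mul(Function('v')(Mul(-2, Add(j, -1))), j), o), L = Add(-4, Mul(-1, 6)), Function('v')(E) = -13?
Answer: Rational(-1, 66) ≈ -0.015152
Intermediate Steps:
L = -10 (L = Add(-4, -6) = -10)
Function('x')(p) = -10
Function('m')(j, H) = Add(-196, Mul(-13, j)) (Function('m')(j, H) = Add(Mul(-13, j), -196) = Add(-196, Mul(-13, j)))
Pow(Function('m')(Function('x')(-3), 293), -1) = Pow(Add(-196, Mul(-13, -10)), -1) = Pow(Add(-196, 130), -1) = Pow(-66, -1) = Rational(-1, 66)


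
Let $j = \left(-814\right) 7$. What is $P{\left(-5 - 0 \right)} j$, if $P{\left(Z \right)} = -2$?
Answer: $11396$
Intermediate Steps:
$j = -5698$
$P{\left(-5 - 0 \right)} j = \left(-2\right) \left(-5698\right) = 11396$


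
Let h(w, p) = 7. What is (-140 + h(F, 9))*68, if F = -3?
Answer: -9044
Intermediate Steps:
(-140 + h(F, 9))*68 = (-140 + 7)*68 = -133*68 = -9044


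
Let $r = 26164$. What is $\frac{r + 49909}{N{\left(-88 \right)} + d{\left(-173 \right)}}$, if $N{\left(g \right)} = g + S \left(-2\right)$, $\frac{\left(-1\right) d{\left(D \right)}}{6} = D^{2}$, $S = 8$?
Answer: $- \frac{76073}{179678} \approx -0.42339$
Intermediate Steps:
$d{\left(D \right)} = - 6 D^{2}$
$N{\left(g \right)} = -16 + g$ ($N{\left(g \right)} = g + 8 \left(-2\right) = g - 16 = -16 + g$)
$\frac{r + 49909}{N{\left(-88 \right)} + d{\left(-173 \right)}} = \frac{26164 + 49909}{\left(-16 - 88\right) - 6 \left(-173\right)^{2}} = \frac{76073}{-104 - 179574} = \frac{76073}{-179678} = 76073 \left(- \frac{1}{179678}\right) = - \frac{76073}{179678}$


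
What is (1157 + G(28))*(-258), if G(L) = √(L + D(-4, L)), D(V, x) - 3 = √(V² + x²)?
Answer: -298506 - 258*√(31 + 20*√2) ≈ -3.0049e+5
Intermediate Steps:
D(V, x) = 3 + √(V² + x²)
G(L) = √(3 + L + √(16 + L²)) (G(L) = √(L + (3 + √((-4)² + L²))) = √(L + (3 + √(16 + L²))) = √(3 + L + √(16 + L²)))
(1157 + G(28))*(-258) = (1157 + √(3 + 28 + √(16 + 28²)))*(-258) = (1157 + √(3 + 28 + √(16 + 784)))*(-258) = (1157 + √(3 + 28 + √800))*(-258) = (1157 + √(3 + 28 + 20*√2))*(-258) = (1157 + √(31 + 20*√2))*(-258) = -298506 - 258*√(31 + 20*√2)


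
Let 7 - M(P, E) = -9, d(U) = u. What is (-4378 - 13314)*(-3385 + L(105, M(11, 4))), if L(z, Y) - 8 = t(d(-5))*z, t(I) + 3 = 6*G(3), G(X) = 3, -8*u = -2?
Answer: 31880984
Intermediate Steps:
u = 1/4 (u = -1/8*(-2) = 1/4 ≈ 0.25000)
d(U) = 1/4
t(I) = 15 (t(I) = -3 + 6*3 = -3 + 18 = 15)
M(P, E) = 16 (M(P, E) = 7 - 1*(-9) = 7 + 9 = 16)
L(z, Y) = 8 + 15*z
(-4378 - 13314)*(-3385 + L(105, M(11, 4))) = (-4378 - 13314)*(-3385 + (8 + 15*105)) = -17692*(-3385 + (8 + 1575)) = -17692*(-3385 + 1583) = -17692*(-1802) = 31880984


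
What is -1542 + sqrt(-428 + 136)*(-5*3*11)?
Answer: -1542 - 330*I*sqrt(73) ≈ -1542.0 - 2819.5*I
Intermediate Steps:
-1542 + sqrt(-428 + 136)*(-5*3*11) = -1542 + sqrt(-292)*(-15*11) = -1542 + (2*I*sqrt(73))*(-165) = -1542 - 330*I*sqrt(73)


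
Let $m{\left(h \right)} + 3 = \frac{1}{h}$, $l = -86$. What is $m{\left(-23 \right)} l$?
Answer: $\frac{6020}{23} \approx 261.74$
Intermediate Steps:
$m{\left(h \right)} = -3 + \frac{1}{h}$
$m{\left(-23 \right)} l = \left(-3 + \frac{1}{-23}\right) \left(-86\right) = \left(-3 - \frac{1}{23}\right) \left(-86\right) = \left(- \frac{70}{23}\right) \left(-86\right) = \frac{6020}{23}$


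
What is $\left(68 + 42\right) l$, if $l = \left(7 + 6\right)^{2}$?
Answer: $18590$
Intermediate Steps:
$l = 169$ ($l = 13^{2} = 169$)
$\left(68 + 42\right) l = \left(68 + 42\right) 169 = 110 \cdot 169 = 18590$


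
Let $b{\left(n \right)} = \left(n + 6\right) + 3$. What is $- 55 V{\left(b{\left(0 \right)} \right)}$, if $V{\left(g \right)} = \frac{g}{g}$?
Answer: $-55$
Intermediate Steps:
$b{\left(n \right)} = 9 + n$ ($b{\left(n \right)} = \left(6 + n\right) + 3 = 9 + n$)
$V{\left(g \right)} = 1$
$- 55 V{\left(b{\left(0 \right)} \right)} = \left(-55\right) 1 = -55$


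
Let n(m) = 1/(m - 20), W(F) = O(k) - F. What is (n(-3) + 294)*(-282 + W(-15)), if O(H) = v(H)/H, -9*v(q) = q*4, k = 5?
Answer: -16273727/207 ≈ -78617.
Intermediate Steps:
v(q) = -4*q/9 (v(q) = -q*4/9 = -4*q/9)
O(H) = -4/9 (O(H) = (-4*H/9)/H = -4/9)
W(F) = -4/9 - F
n(m) = 1/(-20 + m)
(n(-3) + 294)*(-282 + W(-15)) = (1/(-20 - 3) + 294)*(-282 + (-4/9 - 1*(-15))) = (1/(-23) + 294)*(-282 + (-4/9 + 15)) = (-1/23 + 294)*(-282 + 131/9) = (6761/23)*(-2407/9) = -16273727/207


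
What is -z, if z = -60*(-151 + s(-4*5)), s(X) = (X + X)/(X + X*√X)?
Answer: 60*(-302*√5 + 149*I)/(-I + 2*√5) ≈ -9054.3 - 25.555*I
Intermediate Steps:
s(X) = 2*X/(X + X^(3/2)) (s(X) = (2*X)/(X + X^(3/2)) = 2*X/(X + X^(3/2)))
z = 9060 + 2400/(-20 - 40*I*√5) (z = -60*(-151 + 2*(-4*5)/(-4*5 + (-4*5)^(3/2))) = -60*(-151 + 2*(-20)/(-20 + (-20)^(3/2))) = -60*(-151 + 2*(-20)/(-20 - 40*I*√5)) = -60*(-151 - 40/(-20 - 40*I*√5)) = 9060 + 2400/(-20 - 40*I*√5) ≈ 9054.3 + 25.555*I)
-z = -60*(-149*I + 302*√5)/(-I + 2*√5)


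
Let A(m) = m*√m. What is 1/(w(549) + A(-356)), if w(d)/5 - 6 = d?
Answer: 2775/52818641 + 712*I*√89/52818641 ≈ 5.2538e-5 + 0.00012717*I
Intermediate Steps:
w(d) = 30 + 5*d
A(m) = m^(3/2)
1/(w(549) + A(-356)) = 1/((30 + 5*549) + (-356)^(3/2)) = 1/((30 + 2745) - 712*I*√89) = 1/(2775 - 712*I*√89)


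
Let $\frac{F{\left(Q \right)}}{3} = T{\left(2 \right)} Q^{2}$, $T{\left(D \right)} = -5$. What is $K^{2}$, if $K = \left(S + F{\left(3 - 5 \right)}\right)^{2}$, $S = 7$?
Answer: $7890481$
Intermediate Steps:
$F{\left(Q \right)} = - 15 Q^{2}$ ($F{\left(Q \right)} = 3 \left(- 5 Q^{2}\right) = - 15 Q^{2}$)
$K = 2809$ ($K = \left(7 - 15 \left(3 - 5\right)^{2}\right)^{2} = \left(7 - 15 \left(-2\right)^{2}\right)^{2} = \left(7 - 60\right)^{2} = \left(-53\right)^{2} = 2809$)
$K^{2} = 2809^{2} = 7890481$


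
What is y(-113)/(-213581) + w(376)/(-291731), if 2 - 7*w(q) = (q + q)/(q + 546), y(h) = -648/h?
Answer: -89030721102/3245820995452123 ≈ -2.7429e-5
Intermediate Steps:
w(q) = 2/7 - 2*q/(7*(546 + q)) (w(q) = 2/7 - (q + q)/(7*(q + 546)) = 2/7 - 2*q/(7*(546 + q)))
y(-113)/(-213581) + w(376)/(-291731) = -648/(-113)/(-213581) + (156/(546 + 376))/(-291731) = -648*(-1/113)*(-1/213581) + (156/922)*(-1/291731) = (648/113)*(-1/213581) + (156*(1/922))*(-1/291731) = -648/24134653 + (78/461)*(-1/291731) = -648/24134653 - 78/134487991 = -89030721102/3245820995452123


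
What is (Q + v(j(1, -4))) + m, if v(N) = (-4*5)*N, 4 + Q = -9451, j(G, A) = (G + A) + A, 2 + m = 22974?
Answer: 13657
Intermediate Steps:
m = 22972 (m = -2 + 22974 = 22972)
j(G, A) = G + 2*A (j(G, A) = (A + G) + A = G + 2*A)
Q = -9455 (Q = -4 - 9451 = -9455)
v(N) = -20*N
(Q + v(j(1, -4))) + m = (-9455 - 20*(1 + 2*(-4))) + 22972 = (-9455 - 20*(1 - 8)) + 22972 = (-9455 - 20*(-7)) + 22972 = (-9455 + 140) + 22972 = -9315 + 22972 = 13657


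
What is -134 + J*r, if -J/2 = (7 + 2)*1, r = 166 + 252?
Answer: -7658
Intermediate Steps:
r = 418
J = -18 (J = -2*(7 + 2) = -18 ≈ -18.000)
-134 + J*r = -134 - 18*418 = -134 - 7524 = -7658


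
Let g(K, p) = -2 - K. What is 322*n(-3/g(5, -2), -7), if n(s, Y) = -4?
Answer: -1288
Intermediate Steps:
322*n(-3/g(5, -2), -7) = 322*(-4) = -1288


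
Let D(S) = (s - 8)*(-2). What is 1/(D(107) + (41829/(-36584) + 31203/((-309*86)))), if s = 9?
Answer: -162030536/699576805 ≈ -0.23161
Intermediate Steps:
D(S) = -2 (D(S) = (9 - 8)*(-2) = 1*(-2) = -2)
1/(D(107) + (41829/(-36584) + 31203/((-309*86)))) = 1/(-2 + (41829/(-36584) + 31203/((-309*86)))) = 1/(-2 + (41829*(-1/36584) + 31203/(-26574))) = 1/(-2 + (-41829/36584 + 31203*(-1/26574))) = 1/(-2 + (-41829/36584 - 10401/8858)) = 1/(-2 - 375515733/162030536) = 1/(-699576805/162030536) = -162030536/699576805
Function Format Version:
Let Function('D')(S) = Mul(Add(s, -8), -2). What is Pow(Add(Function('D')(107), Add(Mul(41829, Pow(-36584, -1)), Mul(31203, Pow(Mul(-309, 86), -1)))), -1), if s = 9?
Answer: Rational(-162030536, 699576805) ≈ -0.23161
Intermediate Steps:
Function('D')(S) = -2 (Function('D')(S) = Mul(Add(9, -8), -2) = Mul(1, -2) = -2)
Pow(Add(Function('D')(107), Add(Mul(41829, Pow(-36584, -1)), Mul(31203, Pow(Mul(-309, 86), -1)))), -1) = Pow(Add(-2, Add(Mul(41829, Pow(-36584, -1)), Mul(31203, Pow(Mul(-309, 86), -1)))), -1) = Pow(Add(-2, Add(Mul(41829, Rational(-1, 36584)), Mul(31203, Pow(-26574, -1)))), -1) = Pow(Add(-2, Add(Rational(-41829, 36584), Mul(31203, Rational(-1, 26574)))), -1) = Pow(Add(-2, Add(Rational(-41829, 36584), Rational(-10401, 8858))), -1) = Pow(Add(-2, Rational(-375515733, 162030536)), -1) = Pow(Rational(-699576805, 162030536), -1) = Rational(-162030536, 699576805)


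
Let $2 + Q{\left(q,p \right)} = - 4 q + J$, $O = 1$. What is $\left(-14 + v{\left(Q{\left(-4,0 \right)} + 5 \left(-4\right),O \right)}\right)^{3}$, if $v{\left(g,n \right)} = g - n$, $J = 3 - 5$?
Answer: $-12167$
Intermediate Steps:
$J = -2$ ($J = 3 - 5 = -2$)
$Q{\left(q,p \right)} = -4 - 4 q$ ($Q{\left(q,p \right)} = -2 - \left(2 + 4 q\right) = -4 - 4 q$)
$\left(-14 + v{\left(Q{\left(-4,0 \right)} + 5 \left(-4\right),O \right)}\right)^{3} = \left(-14 + \left(\left(\left(-4 - -16\right) + 5 \left(-4\right)\right) - 1\right)\right)^{3} = \left(-14 + \left(\left(\left(-4 + 16\right) - 20\right) - 1\right)\right)^{3} = \left(-14 + \left(\left(12 - 20\right) - 1\right)\right)^{3} = \left(-14 - 9\right)^{3} = \left(-23\right)^{3} = -12167$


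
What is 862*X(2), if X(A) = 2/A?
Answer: 862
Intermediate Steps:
862*X(2) = 862*(2/2) = 862*(2*(1/2)) = 862*1 = 862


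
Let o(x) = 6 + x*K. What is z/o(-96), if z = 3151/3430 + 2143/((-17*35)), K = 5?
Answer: 52149/9212980 ≈ 0.0056604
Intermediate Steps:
o(x) = 6 + 5*x (o(x) = 6 + x*5 = 6 + 5*x)
z = -156447/58310 (z = 3151*(1/3430) + 2143/(-595) = 3151/3430 + 2143*(-1/595) = 3151/3430 - 2143/595 = -156447/58310 ≈ -2.6830)
z/o(-96) = -156447/(58310*(6 + 5*(-96))) = -156447/(58310*(6 - 480)) = -156447/58310/(-474) = -156447/58310*(-1/474) = 52149/9212980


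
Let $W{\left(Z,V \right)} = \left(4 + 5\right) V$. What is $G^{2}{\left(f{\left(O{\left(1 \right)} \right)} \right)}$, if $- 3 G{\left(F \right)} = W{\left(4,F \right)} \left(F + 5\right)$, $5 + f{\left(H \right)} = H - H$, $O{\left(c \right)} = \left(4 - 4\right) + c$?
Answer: $0$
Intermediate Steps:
$O{\left(c \right)} = c$ ($O{\left(c \right)} = 0 + c = c$)
$W{\left(Z,V \right)} = 9 V$
$f{\left(H \right)} = -5$ ($f{\left(H \right)} = -5 + \left(H - H\right) = -5 + 0 = -5$)
$G{\left(F \right)} = - 3 F \left(5 + F\right)$ ($G{\left(F \right)} = - \frac{9 F \left(F + 5\right)}{3} = - \frac{9 F \left(5 + F\right)}{3} = - 3 F \left(5 + F\right)$)
$G^{2}{\left(f{\left(O{\left(1 \right)} \right)} \right)} = \left(\left(-3\right) \left(-5\right) \left(5 - 5\right)\right)^{2} = \left(\left(-3\right) \left(-5\right) 0\right)^{2} = 0^{2} = 0$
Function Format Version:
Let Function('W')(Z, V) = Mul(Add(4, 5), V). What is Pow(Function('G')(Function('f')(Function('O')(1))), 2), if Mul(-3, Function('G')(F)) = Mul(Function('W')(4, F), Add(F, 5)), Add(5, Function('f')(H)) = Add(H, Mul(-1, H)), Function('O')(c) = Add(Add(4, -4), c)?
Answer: 0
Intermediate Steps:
Function('O')(c) = c (Function('O')(c) = Add(0, c) = c)
Function('W')(Z, V) = Mul(9, V)
Function('f')(H) = -5 (Function('f')(H) = Add(-5, Add(H, Mul(-1, H))) = Add(-5, 0) = -5)
Function('G')(F) = Mul(-3, F, Add(5, F)) (Function('G')(F) = Mul(Rational(-1, 3), Mul(Mul(9, F), Add(F, 5))) = Mul(Rational(-1, 3), Mul(Mul(9, F), Add(5, F))) = Mul(Rational(-1, 3), Mul(9, F, Add(5, F))) = Mul(-3, F, Add(5, F)))
Pow(Function('G')(Function('f')(Function('O')(1))), 2) = Pow(Mul(-3, -5, Add(5, -5)), 2) = Pow(Mul(-3, -5, 0), 2) = Pow(0, 2) = 0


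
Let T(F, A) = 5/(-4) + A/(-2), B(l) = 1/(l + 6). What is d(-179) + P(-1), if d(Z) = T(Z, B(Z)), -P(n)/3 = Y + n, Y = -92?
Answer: 192205/692 ≈ 277.75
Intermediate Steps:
B(l) = 1/(6 + l)
T(F, A) = -5/4 - A/2 (T(F, A) = 5*(-¼) + A*(-½) = -5/4 - A/2)
P(n) = 276 - 3*n (P(n) = -3*(-92 + n) = 276 - 3*n)
d(Z) = -5/4 - 1/(2*(6 + Z))
d(-179) + P(-1) = (-32 - 5*(-179))/(4*(6 - 179)) + (276 - 3*(-1)) = (¼)*(-32 + 895)/(-173) + (276 + 3) = (¼)*(-1/173)*863 + 279 = -863/692 + 279 = 192205/692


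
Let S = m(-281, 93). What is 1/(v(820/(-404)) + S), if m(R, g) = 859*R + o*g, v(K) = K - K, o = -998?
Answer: -1/334193 ≈ -2.9923e-6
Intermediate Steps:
v(K) = 0
m(R, g) = -998*g + 859*R (m(R, g) = 859*R - 998*g = -998*g + 859*R)
S = -334193 (S = -998*93 + 859*(-281) = -92814 - 241379 = -334193)
1/(v(820/(-404)) + S) = 1/(0 - 334193) = 1/(-334193) = -1/334193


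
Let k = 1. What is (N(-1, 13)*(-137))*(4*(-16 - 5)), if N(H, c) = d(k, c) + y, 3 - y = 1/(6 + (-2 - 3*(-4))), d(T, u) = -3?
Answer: -2877/4 ≈ -719.25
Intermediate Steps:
y = 47/16 (y = 3 - 1/(6 + (-2 - 3*(-4))) = 3 - 1/(6 + (-2 + 12)) = 3 - 1/(6 + 10) = 3 - 1/16 = 47/16 ≈ 2.9375)
N(H, c) = -1/16 (N(H, c) = -3 + 47/16 = -1/16)
(N(-1, 13)*(-137))*(4*(-16 - 5)) = (-1/16*(-137))*(4*(-16 - 5)) = 137*(4*(-21))/16 = (137/16)*(-84) = -2877/4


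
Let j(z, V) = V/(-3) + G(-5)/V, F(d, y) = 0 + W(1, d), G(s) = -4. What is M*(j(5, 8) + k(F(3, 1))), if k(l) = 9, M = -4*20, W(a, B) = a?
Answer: -1400/3 ≈ -466.67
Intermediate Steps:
F(d, y) = 1 (F(d, y) = 0 + 1 = 1)
M = -80
j(z, V) = -4/V - V/3 (j(z, V) = V/(-3) - 4/V = V*(-⅓) - 4/V = -V/3 - 4/V = -4/V - V/3)
M*(j(5, 8) + k(F(3, 1))) = -80*((-4/8 - ⅓*8) + 9) = -80*((-4*⅛ - 8/3) + 9) = -80*((-½ - 8/3) + 9) = -80*(-19/6 + 9) = -80*35/6 = -1400/3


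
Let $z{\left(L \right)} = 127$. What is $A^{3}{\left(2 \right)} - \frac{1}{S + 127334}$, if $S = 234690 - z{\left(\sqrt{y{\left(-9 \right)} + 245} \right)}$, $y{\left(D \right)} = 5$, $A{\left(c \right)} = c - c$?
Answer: $- \frac{1}{361897} \approx -2.7632 \cdot 10^{-6}$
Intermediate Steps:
$A{\left(c \right)} = 0$
$S = 234563$ ($S = 234690 - 127 = 234563$)
$A^{3}{\left(2 \right)} - \frac{1}{S + 127334} = 0^{3} - \frac{1}{234563 + 127334} = 0 - \frac{1}{361897} = - \frac{1}{361897}$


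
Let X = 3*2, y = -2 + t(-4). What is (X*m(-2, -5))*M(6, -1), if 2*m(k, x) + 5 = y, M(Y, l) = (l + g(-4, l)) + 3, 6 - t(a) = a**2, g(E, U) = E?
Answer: 102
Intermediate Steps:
t(a) = 6 - a**2
y = -12 (y = -2 + (6 - 1*(-4)**2) = -2 + (6 - 1*16) = -2 + (6 - 16) = -2 - 10 = -12)
M(Y, l) = -1 + l (M(Y, l) = (l - 4) + 3 = (-4 + l) + 3 = -1 + l)
m(k, x) = -17/2 (m(k, x) = -5/2 + (1/2)*(-12) = -5/2 - 6 = -17/2)
X = 6
(X*m(-2, -5))*M(6, -1) = (6*(-17/2))*(-1 - 1) = -51*(-2) = 102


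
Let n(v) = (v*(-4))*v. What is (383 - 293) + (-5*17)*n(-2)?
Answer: 1450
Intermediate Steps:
n(v) = -4*v² (n(v) = (-4*v)*v = -4*v²)
(383 - 293) + (-5*17)*n(-2) = (383 - 293) + (-5*17)*(-4*(-2)²) = 90 - (-340)*4 = 90 - 85*(-16) = 90 + 1360 = 1450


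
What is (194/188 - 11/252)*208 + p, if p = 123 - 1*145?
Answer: 543518/2961 ≈ 183.56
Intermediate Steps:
p = -22 (p = 123 - 145 = -22)
(194/188 - 11/252)*208 + p = (194/188 - 11/252)*208 - 22 = (194*(1/188) - 11*1/252)*208 - 22 = (97/94 - 11/252)*208 - 22 = (11705/11844)*208 - 22 = 608660/2961 - 22 = 543518/2961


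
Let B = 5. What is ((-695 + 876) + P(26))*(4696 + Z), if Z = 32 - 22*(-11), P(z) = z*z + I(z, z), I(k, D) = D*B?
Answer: 4905390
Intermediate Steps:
I(k, D) = 5*D (I(k, D) = D*5 = 5*D)
P(z) = z² + 5*z (P(z) = z*z + 5*z = z² + 5*z)
Z = 274 (Z = 32 + 242 = 274)
((-695 + 876) + P(26))*(4696 + Z) = ((-695 + 876) + 26*(5 + 26))*(4696 + 274) = (181 + 26*31)*4970 = (181 + 806)*4970 = 987*4970 = 4905390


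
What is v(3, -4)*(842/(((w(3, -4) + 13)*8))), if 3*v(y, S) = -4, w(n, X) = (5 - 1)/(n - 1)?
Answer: -421/45 ≈ -9.3556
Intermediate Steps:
w(n, X) = 4/(-1 + n)
v(y, S) = -4/3 (v(y, S) = (⅓)*(-4) = -4/3)
v(3, -4)*(842/(((w(3, -4) + 13)*8))) = -3368/(3*((4/(-1 + 3) + 13)*8)) = -3368/(3*((4/2 + 13)*8)) = -3368/(3*((4*(½) + 13)*8)) = -3368/(3*((2 + 13)*8)) = -3368/(3*(15*8)) = -3368/(3*120) = -4/3*421/60 = -421/45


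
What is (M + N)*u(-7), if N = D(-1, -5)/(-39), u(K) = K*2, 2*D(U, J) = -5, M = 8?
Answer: -4403/39 ≈ -112.90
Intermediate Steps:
D(U, J) = -5/2 (D(U, J) = (1/2)*(-5) = -5/2)
u(K) = 2*K
N = 5/78 (N = -5/2/(-39) = -5/2*(-1/39) = 5/78 ≈ 0.064103)
(M + N)*u(-7) = (8 + 5/78)*(2*(-7)) = (629/78)*(-14) = -4403/39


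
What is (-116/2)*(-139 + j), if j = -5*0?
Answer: 8062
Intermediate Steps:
j = 0
(-116/2)*(-139 + j) = (-116/2)*(-139 + 0) = -116*1/2*(-139) = -58*(-139) = 8062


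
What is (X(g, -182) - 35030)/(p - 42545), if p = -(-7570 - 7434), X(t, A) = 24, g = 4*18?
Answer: 35006/27541 ≈ 1.2710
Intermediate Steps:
g = 72
p = 15004 (p = -1*(-15004) = 15004)
(X(g, -182) - 35030)/(p - 42545) = (24 - 35030)/(15004 - 42545) = -35006/(-27541) = -35006*(-1/27541) = 35006/27541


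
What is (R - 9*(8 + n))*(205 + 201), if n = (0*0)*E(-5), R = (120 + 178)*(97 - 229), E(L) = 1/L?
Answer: -15999648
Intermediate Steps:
E(L) = 1/L
R = -39336 (R = 298*(-132) = -39336)
n = 0 (n = (0*0)/(-5) = 0*(-1/5) = 0)
(R - 9*(8 + n))*(205 + 201) = (-39336 - 9*(8 + 0))*(205 + 201) = (-39336 - 9*8)*406 = (-39336 - 72)*406 = -39408*406 = -15999648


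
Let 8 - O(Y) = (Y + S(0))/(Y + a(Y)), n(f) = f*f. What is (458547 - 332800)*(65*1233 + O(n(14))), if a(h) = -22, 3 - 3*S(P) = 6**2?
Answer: 1753722613439/174 ≈ 1.0079e+10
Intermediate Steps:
n(f) = f**2
S(P) = -11 (S(P) = 1 - 1/3*6**2 = 1 - 1/3*36 = 1 - 12 = -11)
O(Y) = 8 - (-11 + Y)/(-22 + Y) (O(Y) = 8 - (Y - 11)/(Y - 22) = 8 - (-11 + Y)/(-22 + Y))
(458547 - 332800)*(65*1233 + O(n(14))) = (458547 - 332800)*(65*1233 + (-165 + 7*14**2)/(-22 + 14**2)) = 125747*(80145 + (-165 + 7*196)/(-22 + 196)) = 125747*(80145 + (-165 + 1372)/174) = 125747*(80145 + (1/174)*1207) = 125747*(80145 + 1207/174) = 125747*(13946437/174) = 1753722613439/174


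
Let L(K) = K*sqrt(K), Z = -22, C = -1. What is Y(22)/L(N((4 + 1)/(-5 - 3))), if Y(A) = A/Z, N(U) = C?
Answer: -I ≈ -1.0*I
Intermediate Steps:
N(U) = -1
Y(A) = -A/22 (Y(A) = A/(-22) = A*(-1/22) = -A/22)
L(K) = K**(3/2)
Y(22)/L(N((4 + 1)/(-5 - 3))) = (-1/22*22)/((-1)**(3/2)) = -1/((-I)) = -I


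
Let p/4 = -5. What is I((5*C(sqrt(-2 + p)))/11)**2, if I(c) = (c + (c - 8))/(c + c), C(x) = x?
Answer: -63/25 + 4*I*sqrt(22)/5 ≈ -2.52 + 3.7523*I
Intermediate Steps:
p = -20 (p = 4*(-5) = -20)
I(c) = (-8 + 2*c)/(2*c) (I(c) = (c + (-8 + c))/((2*c)) = (-8 + 2*c)*(1/(2*c)) = (-8 + 2*c)/(2*c))
I((5*C(sqrt(-2 + p)))/11)**2 = ((-4 + (5*sqrt(-2 - 20))/11)/(((5*sqrt(-2 - 20))/11)))**2 = ((-4 + (5*sqrt(-22))*(1/11))/(((5*sqrt(-22))*(1/11))))**2 = ((-4 + (5*(I*sqrt(22)))*(1/11))/(((5*(I*sqrt(22)))*(1/11))))**2 = ((-4 + (5*I*sqrt(22))*(1/11))/(((5*I*sqrt(22))*(1/11))))**2 = ((-4 + 5*I*sqrt(22)/11)/((5*I*sqrt(22)/11)))**2 = ((-I*sqrt(22)/10)*(-4 + 5*I*sqrt(22)/11))**2 = (-I*sqrt(22)*(-4 + 5*I*sqrt(22)/11)/10)**2 = -11*(-4 + 5*I*sqrt(22)/11)**2/50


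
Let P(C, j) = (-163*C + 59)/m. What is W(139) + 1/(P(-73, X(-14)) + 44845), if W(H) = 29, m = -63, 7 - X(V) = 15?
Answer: 27195032/937759 ≈ 29.000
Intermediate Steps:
X(V) = -8 (X(V) = 7 - 1*15 = 7 - 15 = -8)
P(C, j) = -59/63 + 163*C/63 (P(C, j) = (-163*C + 59)/(-63) = (59 - 163*C)*(-1/63) = -59/63 + 163*C/63)
W(139) + 1/(P(-73, X(-14)) + 44845) = 29 + 1/((-59/63 + (163/63)*(-73)) + 44845) = 29 + 1/((-59/63 - 11899/63) + 44845) = 29 + 1/(-3986/21 + 44845) = 29 + 1/(937759/21) = 29 + 21/937759 = 27195032/937759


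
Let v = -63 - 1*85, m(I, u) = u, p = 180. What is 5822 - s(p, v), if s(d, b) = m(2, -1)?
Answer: 5823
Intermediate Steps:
v = -148 (v = -63 - 85 = -148)
s(d, b) = -1
5822 - s(p, v) = 5822 - 1*(-1) = 5822 + 1 = 5823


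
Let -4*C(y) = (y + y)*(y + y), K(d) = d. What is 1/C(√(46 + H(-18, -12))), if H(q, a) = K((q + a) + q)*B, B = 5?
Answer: 1/194 ≈ 0.0051546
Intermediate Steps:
H(q, a) = 5*a + 10*q (H(q, a) = ((q + a) + q)*5 = ((a + q) + q)*5 = (a + 2*q)*5 = 5*a + 10*q)
C(y) = -y² (C(y) = -(y + y)*(y + y)/4 = -2*y*2*y/4 = -y²)
1/C(√(46 + H(-18, -12))) = 1/(-(√(46 + (5*(-12) + 10*(-18))))²) = 1/(-(√(46 + (-60 - 180)))²) = 1/(-(√(46 - 240))²) = 1/(-(√(-194))²) = 1/(-(I*√194)²) = 1/(-1*(-194)) = 1/194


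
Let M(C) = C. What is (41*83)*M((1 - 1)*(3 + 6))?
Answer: 0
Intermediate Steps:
(41*83)*M((1 - 1)*(3 + 6)) = (41*83)*((1 - 1)*(3 + 6)) = 3403*(0*9) = 3403*0 = 0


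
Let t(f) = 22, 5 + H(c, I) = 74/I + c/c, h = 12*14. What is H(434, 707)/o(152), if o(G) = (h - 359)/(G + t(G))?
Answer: 479196/135037 ≈ 3.5486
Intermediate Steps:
h = 168
H(c, I) = -4 + 74/I (H(c, I) = -5 + (74/I + c/c) = -5 + (74/I + 1) = -5 + (1 + 74/I) = -4 + 74/I)
o(G) = -191/(22 + G) (o(G) = (168 - 359)/(G + 22) = -191/(22 + G))
H(434, 707)/o(152) = (-4 + 74/707)/((-191/(22 + 152))) = (-4 + 74*(1/707))/((-191/174)) = (-4 + 74/707)/((-191*1/174)) = -2754/(707*(-191/174)) = -2754/707*(-174/191) = 479196/135037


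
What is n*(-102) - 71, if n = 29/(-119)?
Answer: -323/7 ≈ -46.143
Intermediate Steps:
n = -29/119 (n = 29*(-1/119) = -29/119 ≈ -0.24370)
n*(-102) - 71 = -29/119*(-102) - 71 = 174/7 - 71 = -323/7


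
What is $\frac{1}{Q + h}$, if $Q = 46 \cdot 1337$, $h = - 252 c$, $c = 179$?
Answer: $\frac{1}{16394} \approx 6.0998 \cdot 10^{-5}$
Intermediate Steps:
$h = -45108$ ($h = \left(-252\right) 179 = -45108$)
$Q = 61502$
$\frac{1}{Q + h} = \frac{1}{61502 - 45108} = \frac{1}{16394}$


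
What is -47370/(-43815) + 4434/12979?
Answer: 53939396/37911659 ≈ 1.4228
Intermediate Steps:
-47370/(-43815) + 4434/12979 = -47370*(-1/43815) + 4434*(1/12979) = 3158/2921 + 4434/12979 = 53939396/37911659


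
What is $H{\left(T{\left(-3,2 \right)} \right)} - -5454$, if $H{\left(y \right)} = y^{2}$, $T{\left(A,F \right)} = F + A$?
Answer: $5455$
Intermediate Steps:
$T{\left(A,F \right)} = A + F$
$H{\left(T{\left(-3,2 \right)} \right)} - -5454 = \left(-3 + 2\right)^{2} - -5454 = \left(-1\right)^{2} + 5454 = 1 + 5454 = 5455$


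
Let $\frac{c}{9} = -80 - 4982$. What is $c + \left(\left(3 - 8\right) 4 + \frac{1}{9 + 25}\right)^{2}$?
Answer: $- \frac{52204007}{1156} \approx -45159.0$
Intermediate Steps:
$c = -45558$ ($c = 9 \left(-80 - 4982\right) = 9 \left(-5062\right) = -45558$)
$c + \left(\left(3 - 8\right) 4 + \frac{1}{9 + 25}\right)^{2} = -45558 + \left(\left(3 - 8\right) 4 + \frac{1}{9 + 25}\right)^{2} = -45558 + \left(\left(3 - 8\right) 4 + \frac{1}{34}\right)^{2} = -45558 + \left(\left(-5\right) 4 + \frac{1}{34}\right)^{2} = -45558 + \left(-20 + \frac{1}{34}\right)^{2} = -45558 + \left(- \frac{679}{34}\right)^{2} = -45558 + \frac{461041}{1156} = - \frac{52204007}{1156}$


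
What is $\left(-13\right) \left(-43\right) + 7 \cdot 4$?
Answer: $587$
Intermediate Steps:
$\left(-13\right) \left(-43\right) + 7 \cdot 4 = 559 + 28 = 587$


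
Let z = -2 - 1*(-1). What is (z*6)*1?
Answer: -6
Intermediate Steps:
z = -1 (z = -2 + 1 = -1)
(z*6)*1 = -1*6*1 = -6*1 = -6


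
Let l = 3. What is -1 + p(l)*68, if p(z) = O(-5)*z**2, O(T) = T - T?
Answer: -1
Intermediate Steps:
O(T) = 0
p(z) = 0 (p(z) = 0*z**2 = 0)
-1 + p(l)*68 = -1 + 0*68 = -1 + 0 = -1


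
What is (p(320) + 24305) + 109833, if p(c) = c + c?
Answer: 134778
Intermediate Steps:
p(c) = 2*c
(p(320) + 24305) + 109833 = (2*320 + 24305) + 109833 = (640 + 24305) + 109833 = 24945 + 109833 = 134778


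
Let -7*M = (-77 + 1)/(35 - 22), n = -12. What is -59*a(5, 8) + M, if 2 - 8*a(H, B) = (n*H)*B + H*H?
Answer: -2453025/728 ≈ -3369.5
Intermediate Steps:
a(H, B) = 1/4 - H**2/8 + 3*B*H/2 (a(H, B) = 1/4 - ((-12*H)*B + H*H)/8 = 1/4 - (-12*B*H + H**2)/8 = 1/4 - (H**2 - 12*B*H)/8 = 1/4 + (-H**2/8 + 3*B*H/2) = 1/4 - H**2/8 + 3*B*H/2)
M = 76/91 (M = -(-77 + 1)/(7*(35 - 22)) = -(-76)/(7*13) = -1/7*(-76/13) = 76/91 ≈ 0.83517)
-59*a(5, 8) + M = -59*(1/4 - 1/8*5**2 + (3/2)*8*5) + 76/91 = -59*(1/4 - 1/8*25 + 60) + 76/91 = -59*(1/4 - 25/8 + 60) + 76/91 = -59*457/8 + 76/91 = -26963/8 + 76/91 = -2453025/728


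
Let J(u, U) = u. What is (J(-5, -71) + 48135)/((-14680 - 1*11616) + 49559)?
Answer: 48130/23263 ≈ 2.0690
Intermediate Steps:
(J(-5, -71) + 48135)/((-14680 - 1*11616) + 49559) = (-5 + 48135)/((-14680 - 1*11616) + 49559) = 48130/((-14680 - 11616) + 49559) = 48130/(-26296 + 49559) = 48130/23263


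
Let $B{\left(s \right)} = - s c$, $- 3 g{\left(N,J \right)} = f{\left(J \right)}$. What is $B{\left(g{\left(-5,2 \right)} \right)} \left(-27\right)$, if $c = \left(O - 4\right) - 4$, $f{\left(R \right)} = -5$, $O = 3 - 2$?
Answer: $-315$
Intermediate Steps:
$O = 1$ ($O = 3 - 2 = 1$)
$c = -7$ ($c = \left(1 - 4\right) - 4 = -3 - 4 = -7$)
$g{\left(N,J \right)} = \frac{5}{3}$ ($g{\left(N,J \right)} = \left(- \frac{1}{3}\right) \left(-5\right) = \frac{5}{3}$)
$B{\left(s \right)} = 7 s$ ($B{\left(s \right)} = - s \left(-7\right) = - \left(-7\right) s = 7 s$)
$B{\left(g{\left(-5,2 \right)} \right)} \left(-27\right) = 7 \cdot \frac{5}{3} \left(-27\right) = \frac{35}{3} \left(-27\right) = -315$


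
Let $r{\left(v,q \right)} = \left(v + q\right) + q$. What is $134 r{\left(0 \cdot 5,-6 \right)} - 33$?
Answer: $-1641$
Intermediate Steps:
$r{\left(v,q \right)} = v + 2 q$ ($r{\left(v,q \right)} = \left(q + v\right) + q = v + 2 q$)
$134 r{\left(0 \cdot 5,-6 \right)} - 33 = 134 \left(0 \cdot 5 + 2 \left(-6\right)\right) - 33 = 134 \left(0 - 12\right) - 33 = 134 \left(-12\right) - 33 = -1608 - 33 = -1641$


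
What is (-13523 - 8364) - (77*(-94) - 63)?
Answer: -14586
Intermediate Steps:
(-13523 - 8364) - (77*(-94) - 63) = -21887 - (-7238 - 63) = -21887 - 1*(-7301) = -21887 + 7301 = -14586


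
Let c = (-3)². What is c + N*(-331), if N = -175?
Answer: 57934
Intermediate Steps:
c = 9
c + N*(-331) = 9 - 175*(-331) = 9 + 57925 = 57934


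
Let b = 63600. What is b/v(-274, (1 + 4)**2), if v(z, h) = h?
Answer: 2544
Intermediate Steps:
b/v(-274, (1 + 4)**2) = 63600/((1 + 4)**2) = 63600/(5**2) = 63600/25 = 63600*(1/25) = 2544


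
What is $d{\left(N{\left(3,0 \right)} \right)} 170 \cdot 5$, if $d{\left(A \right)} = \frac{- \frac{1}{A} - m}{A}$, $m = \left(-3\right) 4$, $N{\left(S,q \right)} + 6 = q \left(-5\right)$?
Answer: $- \frac{31025}{18} \approx -1723.6$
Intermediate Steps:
$N{\left(S,q \right)} = -6 - 5 q$ ($N{\left(S,q \right)} = -6 + q \left(-5\right) = -6 - 5 q$)
$m = -12$
$d{\left(A \right)} = \frac{12 - \frac{1}{A}}{A}$ ($d{\left(A \right)} = \frac{- \frac{1}{A} - -12}{A} = \frac{- \frac{1}{A} + 12}{A} = \frac{12 - \frac{1}{A}}{A}$)
$d{\left(N{\left(3,0 \right)} \right)} 170 \cdot 5 = \frac{-1 + 12 \left(-6 - 0\right)}{\left(-6 - 0\right)^{2}} \cdot 170 \cdot 5 = \frac{-1 + 12 \left(-6 + 0\right)}{\left(-6 + 0\right)^{2}} \cdot 170 \cdot 5 = \frac{-1 + 12 \left(-6\right)}{36} \cdot 170 \cdot 5 = \frac{-1 - 72}{36} \cdot 170 \cdot 5 = \frac{1}{36} \left(-73\right) 170 \cdot 5 = \left(- \frac{73}{36}\right) 170 \cdot 5 = \left(- \frac{6205}{18}\right) 5 = - \frac{31025}{18}$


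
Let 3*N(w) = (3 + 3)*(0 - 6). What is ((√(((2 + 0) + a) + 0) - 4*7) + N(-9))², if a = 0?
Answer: (40 - √2)² ≈ 1488.9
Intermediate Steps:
N(w) = -12 (N(w) = ((3 + 3)*(0 - 6))/3 = (6*(-6))/3 = (⅓)*(-36) = -12)
((√(((2 + 0) + a) + 0) - 4*7) + N(-9))² = ((√(((2 + 0) + 0) + 0) - 4*7) - 12)² = ((√((2 + 0) + 0) - 28) - 12)² = ((√(2 + 0) - 28) - 12)² = ((√2 - 28) - 12)² = ((-28 + √2) - 12)² = (-40 + √2)²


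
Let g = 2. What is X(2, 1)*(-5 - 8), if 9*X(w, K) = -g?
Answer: 26/9 ≈ 2.8889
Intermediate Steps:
X(w, K) = -2/9 (X(w, K) = (-1*2)/9 = (1/9)*(-2) = -2/9)
X(2, 1)*(-5 - 8) = -2*(-5 - 8)/9 = -2/9*(-13) = 26/9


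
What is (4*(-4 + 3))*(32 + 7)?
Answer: -156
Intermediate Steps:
(4*(-4 + 3))*(32 + 7) = (4*(-1))*39 = -4*39 = -156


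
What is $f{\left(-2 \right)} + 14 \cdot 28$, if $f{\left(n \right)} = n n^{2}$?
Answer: $384$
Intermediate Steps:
$f{\left(n \right)} = n^{3}$
$f{\left(-2 \right)} + 14 \cdot 28 = \left(-2\right)^{3} + 14 \cdot 28 = -8 + 392 = 384$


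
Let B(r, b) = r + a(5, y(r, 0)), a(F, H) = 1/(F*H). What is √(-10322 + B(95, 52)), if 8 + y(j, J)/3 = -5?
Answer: I*√388881870/195 ≈ 101.13*I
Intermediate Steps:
y(j, J) = -39 (y(j, J) = -24 + 3*(-5) = -24 - 15 = -39)
B(r, b) = -1/195 + r (B(r, b) = r + 1/(5*(-39)) = r + (⅕)*(-1/39) = r - 1/195 = -1/195 + r)
√(-10322 + B(95, 52)) = √(-10322 + (-1/195 + 95)) = √(-10322 + 18524/195) = √(-1994266/195) = I*√388881870/195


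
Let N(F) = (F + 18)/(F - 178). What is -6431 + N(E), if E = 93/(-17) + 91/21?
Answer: -14688619/2284 ≈ -6431.1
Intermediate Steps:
E = -58/51 (E = 93*(-1/17) + 91*(1/21) = -93/17 + 13/3 = -58/51 ≈ -1.1373)
N(F) = (18 + F)/(-178 + F)
-6431 + N(E) = -6431 + (18 - 58/51)/(-178 - 58/51) = -6431 + (860/51)/(-9136/51) = -6431 - 51/9136*860/51 = -6431 - 215/2284 = -14688619/2284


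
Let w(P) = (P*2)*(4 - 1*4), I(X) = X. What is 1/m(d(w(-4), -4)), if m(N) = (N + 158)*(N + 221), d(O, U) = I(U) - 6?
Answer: 1/31228 ≈ 3.2023e-5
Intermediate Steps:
w(P) = 0 (w(P) = (2*P)*(4 - 4) = (2*P)*0 = 0)
d(O, U) = -6 + U (d(O, U) = U - 6 = -6 + U)
m(N) = (158 + N)*(221 + N)
1/m(d(w(-4), -4)) = 1/(34918 + (-6 - 4)² + 379*(-6 - 4)) = 1/(34918 + (-10)² + 379*(-10)) = 1/(34918 + 100 - 3790) = 1/31228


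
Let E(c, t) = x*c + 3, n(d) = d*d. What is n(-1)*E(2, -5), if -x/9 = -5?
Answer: 93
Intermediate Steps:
x = 45 (x = -9*(-5) = 45)
n(d) = d²
E(c, t) = 3 + 45*c (E(c, t) = 45*c + 3 = 3 + 45*c)
n(-1)*E(2, -5) = (-1)²*(3 + 45*2) = 1*(3 + 90) = 1*93 = 93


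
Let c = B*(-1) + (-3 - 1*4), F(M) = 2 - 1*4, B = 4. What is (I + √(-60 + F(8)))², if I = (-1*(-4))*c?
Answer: (44 - I*√62)² ≈ 1874.0 - 692.91*I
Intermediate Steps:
F(M) = -2 (F(M) = 2 - 4 = -2)
c = -11 (c = 4*(-1) + (-3 - 1*4) = -4 + (-3 - 4) = -4 - 7 = -11)
I = -44 (I = -1*(-4)*(-11) = 4*(-11) = -44)
(I + √(-60 + F(8)))² = (-44 + √(-60 - 2))² = (-44 + √(-62))² = (-44 + I*√62)²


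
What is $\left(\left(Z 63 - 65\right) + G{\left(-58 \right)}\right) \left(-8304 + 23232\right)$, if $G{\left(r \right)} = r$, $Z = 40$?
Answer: $35782416$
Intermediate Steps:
$\left(\left(Z 63 - 65\right) + G{\left(-58 \right)}\right) \left(-8304 + 23232\right) = \left(\left(40 \cdot 63 - 65\right) - 58\right) \left(-8304 + 23232\right) = \left(\left(2520 - 65\right) - 58\right) 14928 = \left(2455 - 58\right) 14928 = 2397 \cdot 14928 = 35782416$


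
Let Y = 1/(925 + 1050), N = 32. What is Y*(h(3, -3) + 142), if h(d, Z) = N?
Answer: 174/1975 ≈ 0.088101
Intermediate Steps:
h(d, Z) = 32
Y = 1/1975 ≈ 0.00050633
Y*(h(3, -3) + 142) = (32 + 142)/1975 = (1/1975)*174 = 174/1975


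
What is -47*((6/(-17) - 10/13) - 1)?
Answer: 22043/221 ≈ 99.742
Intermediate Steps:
-47*((6/(-17) - 10/13) - 1) = -47*((6*(-1/17) - 10*1/13) - 1) = -47*((-6/17 - 10/13) - 1) = -47*(-248/221 - 1) = -47*(-469/221) = 22043/221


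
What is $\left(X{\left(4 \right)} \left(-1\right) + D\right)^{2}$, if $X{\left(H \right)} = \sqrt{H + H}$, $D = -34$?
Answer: $1164 + 136 \sqrt{2} \approx 1356.3$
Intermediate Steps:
$X{\left(H \right)} = \sqrt{2} \sqrt{H}$ ($X{\left(H \right)} = \sqrt{2 H} = \sqrt{2} \sqrt{H}$)
$\left(X{\left(4 \right)} \left(-1\right) + D\right)^{2} = \left(\sqrt{2} \sqrt{4} \left(-1\right) - 34\right)^{2} = \left(\sqrt{2} \cdot 2 \left(-1\right) - 34\right)^{2} = \left(2 \sqrt{2} \left(-1\right) - 34\right)^{2} = \left(- 2 \sqrt{2} - 34\right)^{2} = \left(-34 - 2 \sqrt{2}\right)^{2}$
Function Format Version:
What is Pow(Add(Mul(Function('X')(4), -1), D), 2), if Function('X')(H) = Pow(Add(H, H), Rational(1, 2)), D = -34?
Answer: Add(1164, Mul(136, Pow(2, Rational(1, 2)))) ≈ 1356.3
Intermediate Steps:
Function('X')(H) = Mul(Pow(2, Rational(1, 2)), Pow(H, Rational(1, 2))) (Function('X')(H) = Pow(Mul(2, H), Rational(1, 2)) = Mul(Pow(2, Rational(1, 2)), Pow(H, Rational(1, 2))))
Pow(Add(Mul(Function('X')(4), -1), D), 2) = Pow(Add(Mul(Mul(Pow(2, Rational(1, 2)), Pow(4, Rational(1, 2))), -1), -34), 2) = Pow(Add(Mul(Mul(Pow(2, Rational(1, 2)), 2), -1), -34), 2) = Pow(Add(Mul(Mul(2, Pow(2, Rational(1, 2))), -1), -34), 2) = Pow(Add(Mul(-2, Pow(2, Rational(1, 2))), -34), 2) = Pow(Add(-34, Mul(-2, Pow(2, Rational(1, 2)))), 2)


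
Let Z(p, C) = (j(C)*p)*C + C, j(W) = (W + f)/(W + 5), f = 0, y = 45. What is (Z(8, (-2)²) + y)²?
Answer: 323761/81 ≈ 3997.1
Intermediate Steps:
j(W) = W/(5 + W) (j(W) = (W + 0)/(W + 5) = W/(5 + W))
Z(p, C) = C + p*C²/(5 + C) (Z(p, C) = ((C/(5 + C))*p)*C + C = (C*p/(5 + C))*C + C = p*C²/(5 + C) + C = C + p*C²/(5 + C))
(Z(8, (-2)²) + y)² = ((-2)²*(5 + (-2)² + (-2)²*8)/(5 + (-2)²) + 45)² = (4*(5 + 4 + 4*8)/(5 + 4) + 45)² = (4*(5 + 4 + 32)/9 + 45)² = (4*(⅑)*41 + 45)² = (164/9 + 45)² = (569/9)² = 323761/81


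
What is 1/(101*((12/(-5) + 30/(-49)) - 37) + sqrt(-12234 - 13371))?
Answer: -242575235/981840890734 - 180075*I*sqrt(2845)/981840890734 ≈ -0.00024706 - 9.7826e-6*I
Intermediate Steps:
1/(101*((12/(-5) + 30/(-49)) - 37) + sqrt(-12234 - 13371)) = 1/(101*((12*(-1/5) + 30*(-1/49)) - 37) + sqrt(-25605)) = 1/(101*((-12/5 - 30/49) - 37) + 3*I*sqrt(2845)) = 1/(101*(-738/245 - 37) + 3*I*sqrt(2845)) = 1/(101*(-9803/245) + 3*I*sqrt(2845)) = 1/(-990103/245 + 3*I*sqrt(2845))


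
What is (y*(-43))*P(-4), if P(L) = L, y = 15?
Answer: 2580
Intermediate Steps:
(y*(-43))*P(-4) = (15*(-43))*(-4) = -645*(-4) = 2580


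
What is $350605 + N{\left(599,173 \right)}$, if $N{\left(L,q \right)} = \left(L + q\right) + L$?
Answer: $351976$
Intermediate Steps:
$N{\left(L,q \right)} = q + 2 L$
$350605 + N{\left(599,173 \right)} = 350605 + \left(173 + 2 \cdot 599\right) = 350605 + \left(173 + 1198\right) = 350605 + 1371 = 351976$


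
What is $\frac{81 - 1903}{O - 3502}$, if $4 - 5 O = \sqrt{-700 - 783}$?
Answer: $\frac{159479660}{306461519} - \frac{9110 i \sqrt{1483}}{306461519} \approx 0.52039 - 0.0011448 i$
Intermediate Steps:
$O = \frac{4}{5} - \frac{i \sqrt{1483}}{5}$ ($O = \frac{4}{5} - \frac{\sqrt{-700 - 783}}{5} = \frac{4}{5} - \frac{\sqrt{-1483}}{5} = \frac{4}{5} - \frac{i \sqrt{1483}}{5} \approx 0.8 - 7.702 i$)
$\frac{81 - 1903}{O - 3502} = \frac{81 - 1903}{\left(\frac{4}{5} - \frac{i \sqrt{1483}}{5}\right) - 3502} = - \frac{1822}{- \frac{17506}{5} - \frac{i \sqrt{1483}}{5}}$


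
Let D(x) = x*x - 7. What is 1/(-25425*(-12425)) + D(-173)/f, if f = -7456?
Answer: -4726264051897/1177696170000 ≈ -4.0131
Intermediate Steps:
D(x) = -7 + x² (D(x) = x² - 7 = -7 + x²)
1/(-25425*(-12425)) + D(-173)/f = 1/(-25425*(-12425)) + (-7 + (-173)²)/(-7456) = -1/25425*(-1/12425) + (-7 + 29929)*(-1/7456) = 1/315905625 + 29922*(-1/7456) = 1/315905625 - 14961/3728 = -4726264051897/1177696170000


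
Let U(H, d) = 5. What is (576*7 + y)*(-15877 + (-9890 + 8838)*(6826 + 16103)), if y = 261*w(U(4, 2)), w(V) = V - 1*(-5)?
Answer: -160319182770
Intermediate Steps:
w(V) = 5 + V (w(V) = V + 5 = 5 + V)
y = 2610 (y = 261*(5 + 5) = 261*10 = 2610)
(576*7 + y)*(-15877 + (-9890 + 8838)*(6826 + 16103)) = (576*7 + 2610)*(-15877 + (-9890 + 8838)*(6826 + 16103)) = (4032 + 2610)*(-15877 - 1052*22929) = 6642*(-15877 - 24121308) = 6642*(-24137185) = -160319182770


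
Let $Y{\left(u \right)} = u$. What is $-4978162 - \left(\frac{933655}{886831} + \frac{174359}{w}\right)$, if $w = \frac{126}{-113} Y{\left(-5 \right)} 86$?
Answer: $- \frac{239210758111443037}{48048503580} \approx -4.9785 \cdot 10^{6}$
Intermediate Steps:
$w = \frac{54180}{113}$ ($w = \frac{126}{-113} \left(-5\right) 86 = 126 \left(- \frac{1}{113}\right) \left(-5\right) 86 = \left(- \frac{126}{113}\right) \left(-5\right) 86 = \frac{630}{113} \cdot 86 = \frac{54180}{113} \approx 479.47$)
$-4978162 - \left(\frac{933655}{886831} + \frac{174359}{w}\right) = -4978162 - \left(\frac{933655}{886831} + \frac{19702567}{54180}\right) = -4978162 - \frac{17523432623077}{48048503580} = - \frac{239210758111443037}{48048503580}$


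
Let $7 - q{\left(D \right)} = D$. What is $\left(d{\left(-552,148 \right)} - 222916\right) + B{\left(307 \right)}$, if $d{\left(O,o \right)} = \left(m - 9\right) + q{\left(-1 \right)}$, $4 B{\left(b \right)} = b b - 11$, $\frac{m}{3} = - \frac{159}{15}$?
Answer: $- \frac{1993893}{10} \approx -1.9939 \cdot 10^{5}$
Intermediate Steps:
$q{\left(D \right)} = 7 - D$
$m = - \frac{159}{5}$ ($m = 3 \left(- \frac{159}{15}\right) = 3 \left(\left(-159\right) \frac{1}{15}\right) = 3 \left(- \frac{53}{5}\right) = - \frac{159}{5} \approx -31.8$)
$B{\left(b \right)} = - \frac{11}{4} + \frac{b^{2}}{4}$ ($B{\left(b \right)} = \frac{b b - 11}{4} = \frac{b^{2} - 11}{4} = \frac{-11 + b^{2}}{4} = - \frac{11}{4} + \frac{b^{2}}{4}$)
$d{\left(O,o \right)} = - \frac{164}{5}$ ($d{\left(O,o \right)} = \left(- \frac{159}{5} - 9\right) + \left(7 - -1\right) = - \frac{204}{5} + \left(7 + 1\right) = - \frac{204}{5} + 8 = - \frac{164}{5}$)
$\left(d{\left(-552,148 \right)} - 222916\right) + B{\left(307 \right)} = \left(- \frac{164}{5} - 222916\right) - \left(\frac{11}{4} - \frac{307^{2}}{4}\right) = - \frac{1114744}{5} + \left(- \frac{11}{4} + \frac{1}{4} \cdot 94249\right) = - \frac{1114744}{5} + \left(- \frac{11}{4} + \frac{94249}{4}\right) = - \frac{1114744}{5} + \frac{47119}{2} = - \frac{1993893}{10}$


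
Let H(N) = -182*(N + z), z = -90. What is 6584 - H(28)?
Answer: -4700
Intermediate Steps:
H(N) = 16380 - 182*N (H(N) = -182*(N - 90) = -182*(-90 + N) = 16380 - 182*N)
6584 - H(28) = 6584 - (16380 - 182*28) = 6584 - (16380 - 5096) = 6584 - 1*11284 = 6584 - 11284 = -4700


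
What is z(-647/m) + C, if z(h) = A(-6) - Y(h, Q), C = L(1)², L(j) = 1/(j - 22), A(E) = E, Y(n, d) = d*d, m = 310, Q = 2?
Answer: -4409/441 ≈ -9.9977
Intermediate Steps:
Y(n, d) = d²
L(j) = 1/(-22 + j)
C = 1/441 (C = (1/(-22 + 1))² = (1/(-21))² = (-1/21)² = 1/441 ≈ 0.0022676)
z(h) = -10 (z(h) = -6 - 1*2² = -6 - 1*4 = -6 - 4 = -10)
z(-647/m) + C = -10 + 1/441 = -4409/441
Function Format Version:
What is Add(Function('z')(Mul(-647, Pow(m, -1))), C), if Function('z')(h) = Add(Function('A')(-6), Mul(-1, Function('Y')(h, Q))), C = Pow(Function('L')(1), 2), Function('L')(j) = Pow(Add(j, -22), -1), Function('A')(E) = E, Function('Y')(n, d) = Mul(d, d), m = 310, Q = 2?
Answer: Rational(-4409, 441) ≈ -9.9977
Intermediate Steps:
Function('Y')(n, d) = Pow(d, 2)
Function('L')(j) = Pow(Add(-22, j), -1)
C = Rational(1, 441) (C = Pow(Pow(Add(-22, 1), -1), 2) = Pow(Pow(-21, -1), 2) = Pow(Rational(-1, 21), 2) = Rational(1, 441) ≈ 0.0022676)
Function('z')(h) = -10 (Function('z')(h) = Add(-6, Mul(-1, Pow(2, 2))) = Add(-6, Mul(-1, 4)) = Add(-6, -4) = -10)
Add(Function('z')(Mul(-647, Pow(m, -1))), C) = Add(-10, Rational(1, 441)) = Rational(-4409, 441)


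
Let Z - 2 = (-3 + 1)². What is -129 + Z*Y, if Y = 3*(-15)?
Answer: -399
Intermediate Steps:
Y = -45
Z = 6 (Z = 2 + (-3 + 1)² = 2 + (-2)² = 2 + 4 = 6)
-129 + Z*Y = -129 + 6*(-45) = -129 - 270 = -399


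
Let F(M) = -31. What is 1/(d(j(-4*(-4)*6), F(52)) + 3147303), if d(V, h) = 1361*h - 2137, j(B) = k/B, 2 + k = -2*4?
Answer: 1/3102975 ≈ 3.2227e-7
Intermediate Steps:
k = -10 (k = -2 - 2*4 = -2 - 8 = -10)
j(B) = -10/B
d(V, h) = -2137 + 1361*h
1/(d(j(-4*(-4)*6), F(52)) + 3147303) = 1/((-2137 + 1361*(-31)) + 3147303) = 1/((-2137 - 42191) + 3147303) = 1/(-44328 + 3147303) = 1/3102975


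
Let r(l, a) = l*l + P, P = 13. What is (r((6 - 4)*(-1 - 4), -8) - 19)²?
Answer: 8836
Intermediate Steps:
r(l, a) = 13 + l² (r(l, a) = l*l + 13 = l² + 13 = 13 + l²)
(r((6 - 4)*(-1 - 4), -8) - 19)² = ((13 + ((6 - 4)*(-1 - 4))²) - 19)² = ((13 + (2*(-5))²) - 19)² = ((13 + (-10)²) - 19)² = ((13 + 100) - 19)² = (113 - 19)² = 94² = 8836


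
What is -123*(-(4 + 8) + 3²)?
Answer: 369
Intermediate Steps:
-123*(-(4 + 8) + 3²) = -123*(-1*12 + 9) = -123*(-12 + 9) = -123*(-3) = 369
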